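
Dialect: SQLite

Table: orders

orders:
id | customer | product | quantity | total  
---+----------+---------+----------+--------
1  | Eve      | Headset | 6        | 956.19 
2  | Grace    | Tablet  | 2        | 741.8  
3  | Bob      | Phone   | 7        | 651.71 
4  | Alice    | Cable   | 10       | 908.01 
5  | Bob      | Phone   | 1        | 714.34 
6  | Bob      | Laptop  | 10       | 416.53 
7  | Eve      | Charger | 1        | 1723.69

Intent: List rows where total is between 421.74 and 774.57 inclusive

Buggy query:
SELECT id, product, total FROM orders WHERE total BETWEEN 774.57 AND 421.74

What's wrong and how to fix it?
Bug: BETWEEN expects the lower bound first; with 774.57 AND 421.74 the range is empty

Fix: Swap the bounds so the smaller value comes first

Corrected query:
SELECT id, product, total FROM orders WHERE total BETWEEN 421.74 AND 774.57

Result:
id | product | total 
---+---------+-------
2  | Tablet  | 741.8 
3  | Phone   | 651.71
5  | Phone   | 714.34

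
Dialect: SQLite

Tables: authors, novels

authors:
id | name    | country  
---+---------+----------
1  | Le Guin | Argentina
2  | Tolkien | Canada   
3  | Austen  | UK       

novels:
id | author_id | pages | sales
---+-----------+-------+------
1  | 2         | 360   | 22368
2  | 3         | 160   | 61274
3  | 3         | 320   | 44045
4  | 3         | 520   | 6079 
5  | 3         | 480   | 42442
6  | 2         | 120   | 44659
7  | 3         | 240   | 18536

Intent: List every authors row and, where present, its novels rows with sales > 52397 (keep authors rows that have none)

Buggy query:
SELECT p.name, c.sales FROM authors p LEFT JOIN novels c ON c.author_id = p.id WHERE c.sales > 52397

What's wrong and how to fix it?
Bug: Filtering c.sales in WHERE discards the NULL rows produced by LEFT JOIN, turning it into an inner join

Fix: Move the right-table condition into the ON clause so unmatched parents are kept

Corrected query:
SELECT p.name, c.sales FROM authors p LEFT JOIN novels c ON c.author_id = p.id AND c.sales > 52397

Result:
name    | sales
--------+------
Le Guin | NULL 
Tolkien | NULL 
Austen  | 61274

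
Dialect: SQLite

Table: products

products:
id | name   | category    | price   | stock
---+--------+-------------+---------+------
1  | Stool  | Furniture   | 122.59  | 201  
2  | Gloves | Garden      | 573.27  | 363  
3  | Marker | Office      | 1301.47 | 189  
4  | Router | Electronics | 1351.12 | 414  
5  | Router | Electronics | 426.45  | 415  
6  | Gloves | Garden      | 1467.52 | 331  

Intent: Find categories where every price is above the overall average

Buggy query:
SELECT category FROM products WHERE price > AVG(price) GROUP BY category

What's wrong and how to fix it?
Bug: WHERE evaluates per row before aggregation, so AVG() is unavailable

Fix: Compute the overall average in a scalar subquery and compare each group's MIN against it in HAVING

Corrected query:
SELECT category FROM products GROUP BY category HAVING MIN(price) > (SELECT AVG(price) FROM products)

Result:
category
--------
Office  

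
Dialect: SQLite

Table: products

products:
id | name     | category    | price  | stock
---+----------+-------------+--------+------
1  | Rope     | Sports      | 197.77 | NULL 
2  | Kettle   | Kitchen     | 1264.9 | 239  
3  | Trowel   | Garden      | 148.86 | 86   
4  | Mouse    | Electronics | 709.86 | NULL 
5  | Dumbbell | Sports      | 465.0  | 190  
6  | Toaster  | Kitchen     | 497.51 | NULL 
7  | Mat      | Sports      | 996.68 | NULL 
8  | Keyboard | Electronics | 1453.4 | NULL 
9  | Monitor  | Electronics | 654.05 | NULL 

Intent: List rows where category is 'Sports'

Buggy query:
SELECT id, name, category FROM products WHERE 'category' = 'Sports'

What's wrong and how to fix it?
Bug: Single quotes denote string literals in SQL; the column name is being compared as a constant string

Fix: Remove the quotes around the column name (or use double quotes for an identifier)

Corrected query:
SELECT id, name, category FROM products WHERE category = 'Sports'

Result:
id | name     | category
---+----------+---------
1  | Rope     | Sports  
5  | Dumbbell | Sports  
7  | Mat      | Sports  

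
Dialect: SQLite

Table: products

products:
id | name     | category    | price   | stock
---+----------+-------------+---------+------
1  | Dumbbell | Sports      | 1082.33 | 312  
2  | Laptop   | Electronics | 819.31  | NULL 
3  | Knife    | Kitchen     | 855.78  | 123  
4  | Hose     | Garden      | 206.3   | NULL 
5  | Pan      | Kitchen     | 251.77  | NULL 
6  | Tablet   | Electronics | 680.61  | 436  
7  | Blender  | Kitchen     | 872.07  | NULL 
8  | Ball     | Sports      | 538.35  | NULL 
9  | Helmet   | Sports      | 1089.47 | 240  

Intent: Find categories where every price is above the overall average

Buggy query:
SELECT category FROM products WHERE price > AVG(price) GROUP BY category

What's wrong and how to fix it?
Bug: AVG() is an aggregate; it can't sit directly in WHERE

Fix: Use a subquery for AVG and a HAVING MIN(...) filter so the condition holds for every row in the group

Corrected query:
SELECT category FROM products GROUP BY category HAVING MIN(price) > (SELECT AVG(price) FROM products)

Result:
(no rows)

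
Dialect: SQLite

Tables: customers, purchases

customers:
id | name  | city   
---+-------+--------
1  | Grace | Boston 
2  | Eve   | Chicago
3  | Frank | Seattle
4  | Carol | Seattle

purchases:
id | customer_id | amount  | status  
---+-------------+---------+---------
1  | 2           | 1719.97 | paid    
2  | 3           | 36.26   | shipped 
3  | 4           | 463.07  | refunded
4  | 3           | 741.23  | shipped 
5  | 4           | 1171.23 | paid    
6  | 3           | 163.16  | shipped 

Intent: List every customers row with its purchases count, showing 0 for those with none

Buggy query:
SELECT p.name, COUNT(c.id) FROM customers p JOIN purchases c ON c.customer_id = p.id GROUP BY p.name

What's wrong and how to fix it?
Bug: An inner join excludes parents with zero children

Fix: Use LEFT JOIN so parents without children still appear (COUNT(c.id) gives 0)

Corrected query:
SELECT p.name, COUNT(c.id) FROM customers p LEFT JOIN purchases c ON c.customer_id = p.id GROUP BY p.name

Result:
name  | COUNT(c.id)
------+------------
Carol | 2          
Eve   | 1          
Frank | 3          
Grace | 0          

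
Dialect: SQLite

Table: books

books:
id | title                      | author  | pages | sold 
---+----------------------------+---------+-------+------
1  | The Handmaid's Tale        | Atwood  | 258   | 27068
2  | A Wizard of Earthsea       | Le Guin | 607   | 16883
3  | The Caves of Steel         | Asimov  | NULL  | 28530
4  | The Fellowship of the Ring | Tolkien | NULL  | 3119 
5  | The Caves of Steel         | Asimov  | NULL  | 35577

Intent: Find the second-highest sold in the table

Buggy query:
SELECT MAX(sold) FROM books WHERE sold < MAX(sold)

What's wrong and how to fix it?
Bug: The inner MAX is an aggregate inside WHERE, which is not allowed

Fix: Compute the overall MAX in a subquery, then take MAX of rows below it

Corrected query:
SELECT MAX(sold) FROM books WHERE sold < (SELECT MAX(sold) FROM books)

Result:
MAX(sold)
---------
28530    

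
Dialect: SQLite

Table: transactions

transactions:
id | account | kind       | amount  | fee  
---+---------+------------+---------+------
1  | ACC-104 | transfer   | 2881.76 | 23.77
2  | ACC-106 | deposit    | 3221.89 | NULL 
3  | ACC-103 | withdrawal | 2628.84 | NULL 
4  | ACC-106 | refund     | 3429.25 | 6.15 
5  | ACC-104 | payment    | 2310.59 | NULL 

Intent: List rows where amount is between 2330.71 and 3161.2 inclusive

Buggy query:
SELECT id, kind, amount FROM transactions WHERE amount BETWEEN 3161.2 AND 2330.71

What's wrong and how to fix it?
Bug: The bounds are reversed; BETWEEN a AND b requires a <= b to match anything

Fix: Write BETWEEN 2330.71 AND 3161.2

Corrected query:
SELECT id, kind, amount FROM transactions WHERE amount BETWEEN 2330.71 AND 3161.2

Result:
id | kind       | amount 
---+------------+--------
1  | transfer   | 2881.76
3  | withdrawal | 2628.84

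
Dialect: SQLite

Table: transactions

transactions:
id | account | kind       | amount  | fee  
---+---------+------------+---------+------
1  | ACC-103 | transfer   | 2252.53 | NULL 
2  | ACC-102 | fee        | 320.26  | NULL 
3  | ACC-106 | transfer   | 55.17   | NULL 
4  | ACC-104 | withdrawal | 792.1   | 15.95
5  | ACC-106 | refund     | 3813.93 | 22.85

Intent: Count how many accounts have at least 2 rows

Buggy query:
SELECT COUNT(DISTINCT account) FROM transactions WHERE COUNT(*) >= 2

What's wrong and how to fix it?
Bug: COUNT(*) cannot appear in WHERE; the per-group count doesn't exist yet

Fix: Group first with HAVING COUNT(*) >= 2, then COUNT the resulting groups

Corrected query:
SELECT COUNT(*) FROM (SELECT account FROM transactions GROUP BY account HAVING COUNT(*) >= 2)

Result:
COUNT(*)
--------
1       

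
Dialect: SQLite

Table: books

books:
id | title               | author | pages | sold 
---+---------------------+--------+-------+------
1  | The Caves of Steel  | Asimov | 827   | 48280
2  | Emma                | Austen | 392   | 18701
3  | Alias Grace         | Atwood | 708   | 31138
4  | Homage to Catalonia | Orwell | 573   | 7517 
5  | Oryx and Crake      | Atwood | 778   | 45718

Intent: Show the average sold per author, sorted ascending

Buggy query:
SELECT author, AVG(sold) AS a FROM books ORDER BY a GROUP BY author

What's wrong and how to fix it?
Bug: ORDER BY appears before GROUP BY; SQL clause order requires GROUP BY first

Fix: Move ORDER BY to the end, after GROUP BY

Corrected query:
SELECT author, AVG(sold) AS a FROM books GROUP BY author ORDER BY a

Result:
author | a    
-------+------
Orwell | 7517 
Austen | 18701
Atwood | 38428
Asimov | 48280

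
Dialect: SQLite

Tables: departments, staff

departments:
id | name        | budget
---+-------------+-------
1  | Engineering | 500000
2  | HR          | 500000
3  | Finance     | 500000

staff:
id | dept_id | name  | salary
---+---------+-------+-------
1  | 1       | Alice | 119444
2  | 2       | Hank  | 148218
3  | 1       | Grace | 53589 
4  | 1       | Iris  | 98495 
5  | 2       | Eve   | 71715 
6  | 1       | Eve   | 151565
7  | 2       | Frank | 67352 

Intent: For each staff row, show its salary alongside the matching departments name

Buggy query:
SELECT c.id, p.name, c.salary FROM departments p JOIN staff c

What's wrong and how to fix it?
Bug: Missing join condition: each staff row is matched to all departments rows instead of just its own

Fix: Add ON c.dept_id = p.id to the JOIN

Corrected query:
SELECT c.id, p.name, c.salary FROM departments p JOIN staff c ON c.dept_id = p.id

Result:
id | name        | salary
---+-------------+-------
1  | Engineering | 119444
2  | HR          | 148218
3  | Engineering | 53589 
4  | Engineering | 98495 
5  | HR          | 71715 
6  | Engineering | 151565
7  | HR          | 67352 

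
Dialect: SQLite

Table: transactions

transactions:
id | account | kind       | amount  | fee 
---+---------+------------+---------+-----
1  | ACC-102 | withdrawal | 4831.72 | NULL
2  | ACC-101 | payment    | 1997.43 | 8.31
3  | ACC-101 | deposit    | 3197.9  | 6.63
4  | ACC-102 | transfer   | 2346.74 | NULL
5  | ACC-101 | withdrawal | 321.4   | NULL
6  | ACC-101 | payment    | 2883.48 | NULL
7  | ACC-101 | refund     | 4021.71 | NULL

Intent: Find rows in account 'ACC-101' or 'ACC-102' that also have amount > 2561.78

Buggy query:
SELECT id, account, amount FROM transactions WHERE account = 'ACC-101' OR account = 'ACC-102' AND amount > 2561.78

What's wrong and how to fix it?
Bug: Without parentheses, AND is evaluated before OR, so the amount filter only applies to the 'ACC-102' branch

Fix: Add parentheses around the OR so the AND applies to both alternatives

Corrected query:
SELECT id, account, amount FROM transactions WHERE (account = 'ACC-101' OR account = 'ACC-102') AND amount > 2561.78

Result:
id | account | amount 
---+---------+--------
1  | ACC-102 | 4831.72
3  | ACC-101 | 3197.9 
6  | ACC-101 | 2883.48
7  | ACC-101 | 4021.71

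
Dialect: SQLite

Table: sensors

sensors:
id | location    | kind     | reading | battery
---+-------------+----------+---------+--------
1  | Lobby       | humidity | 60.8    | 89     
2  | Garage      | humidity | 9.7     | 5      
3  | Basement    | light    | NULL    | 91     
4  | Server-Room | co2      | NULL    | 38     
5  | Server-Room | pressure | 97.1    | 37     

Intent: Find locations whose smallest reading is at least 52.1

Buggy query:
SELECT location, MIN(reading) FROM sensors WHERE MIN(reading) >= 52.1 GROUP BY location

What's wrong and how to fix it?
Bug: Aggregates like MIN are computed per group after WHERE runs

Fix: Use HAVING for the per-group MIN condition

Corrected query:
SELECT location, MIN(reading) FROM sensors GROUP BY location HAVING MIN(reading) >= 52.1

Result:
location    | MIN(reading)
------------+-------------
Lobby       | 60.8        
Server-Room | 97.1        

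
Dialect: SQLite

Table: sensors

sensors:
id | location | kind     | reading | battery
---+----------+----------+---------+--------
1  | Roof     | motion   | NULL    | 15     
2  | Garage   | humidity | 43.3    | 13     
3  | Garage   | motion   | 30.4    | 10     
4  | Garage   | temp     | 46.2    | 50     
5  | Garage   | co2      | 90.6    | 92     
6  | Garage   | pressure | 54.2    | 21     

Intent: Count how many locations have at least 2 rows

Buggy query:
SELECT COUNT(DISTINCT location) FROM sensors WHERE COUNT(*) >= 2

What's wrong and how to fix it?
Bug: WHERE filters individual rows, not groups, so a group-level COUNT is invalid there

Fix: Use a subquery that GROUPs and filters with HAVING, then count its rows

Corrected query:
SELECT COUNT(*) FROM (SELECT location FROM sensors GROUP BY location HAVING COUNT(*) >= 2)

Result:
COUNT(*)
--------
1       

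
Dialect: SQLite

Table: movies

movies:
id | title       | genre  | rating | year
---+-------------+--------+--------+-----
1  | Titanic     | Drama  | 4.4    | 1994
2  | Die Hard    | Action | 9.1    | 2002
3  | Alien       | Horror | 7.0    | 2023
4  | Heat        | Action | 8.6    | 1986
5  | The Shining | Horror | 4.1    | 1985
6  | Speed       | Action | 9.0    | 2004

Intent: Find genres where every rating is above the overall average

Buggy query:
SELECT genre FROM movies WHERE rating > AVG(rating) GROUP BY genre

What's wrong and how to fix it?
Bug: WHERE evaluates per row before aggregation, so AVG() is unavailable

Fix: Use a subquery for AVG and a HAVING MIN(...) filter so the condition holds for every row in the group

Corrected query:
SELECT genre FROM movies GROUP BY genre HAVING MIN(rating) > (SELECT AVG(rating) FROM movies)

Result:
genre 
------
Action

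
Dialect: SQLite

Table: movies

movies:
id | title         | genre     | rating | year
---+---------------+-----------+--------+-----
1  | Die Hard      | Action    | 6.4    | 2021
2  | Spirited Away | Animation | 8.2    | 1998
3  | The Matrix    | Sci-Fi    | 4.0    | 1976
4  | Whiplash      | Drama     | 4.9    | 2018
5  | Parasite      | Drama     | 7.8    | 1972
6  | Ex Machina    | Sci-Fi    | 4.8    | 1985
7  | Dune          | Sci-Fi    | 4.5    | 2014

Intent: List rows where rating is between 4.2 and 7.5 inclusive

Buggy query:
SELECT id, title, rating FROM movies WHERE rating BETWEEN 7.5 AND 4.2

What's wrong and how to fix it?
Bug: BETWEEN expects the lower bound first; with 7.5 AND 4.2 the range is empty

Fix: Write BETWEEN 4.2 AND 7.5

Corrected query:
SELECT id, title, rating FROM movies WHERE rating BETWEEN 4.2 AND 7.5

Result:
id | title      | rating
---+------------+-------
1  | Die Hard   | 6.4   
4  | Whiplash   | 4.9   
6  | Ex Machina | 4.8   
7  | Dune       | 4.5   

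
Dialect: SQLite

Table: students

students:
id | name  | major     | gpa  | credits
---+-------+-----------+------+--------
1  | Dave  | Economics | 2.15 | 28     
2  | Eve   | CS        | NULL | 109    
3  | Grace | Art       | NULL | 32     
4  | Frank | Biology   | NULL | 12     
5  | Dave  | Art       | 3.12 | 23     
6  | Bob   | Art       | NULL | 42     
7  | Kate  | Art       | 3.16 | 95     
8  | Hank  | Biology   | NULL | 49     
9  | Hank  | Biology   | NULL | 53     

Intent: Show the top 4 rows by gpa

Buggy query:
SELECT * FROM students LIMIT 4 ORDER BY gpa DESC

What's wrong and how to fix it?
Bug: ORDER BY cannot follow LIMIT; LIMIT is the final clause

Fix: Swap the clauses: ORDER BY first, then LIMIT

Corrected query:
SELECT * FROM students ORDER BY gpa DESC LIMIT 4

Result:
id | name | major     | gpa  | credits
---+------+-----------+------+--------
7  | Kate | Art       | 3.16 | 95     
5  | Dave | Art       | 3.12 | 23     
1  | Dave | Economics | 2.15 | 28     
2  | Eve  | CS        | NULL | 109    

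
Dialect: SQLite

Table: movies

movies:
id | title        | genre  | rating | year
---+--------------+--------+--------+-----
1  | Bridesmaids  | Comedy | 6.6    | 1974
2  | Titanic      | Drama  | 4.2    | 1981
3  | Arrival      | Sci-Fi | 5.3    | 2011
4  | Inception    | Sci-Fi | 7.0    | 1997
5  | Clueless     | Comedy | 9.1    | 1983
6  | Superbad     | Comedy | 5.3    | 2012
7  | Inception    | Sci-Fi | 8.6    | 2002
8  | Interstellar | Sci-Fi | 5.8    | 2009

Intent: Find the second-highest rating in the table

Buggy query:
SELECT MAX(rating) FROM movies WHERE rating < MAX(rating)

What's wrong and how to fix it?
Bug: The inner MAX is an aggregate inside WHERE, which is not allowed

Fix: Compute the overall MAX in a subquery, then take MAX of rows below it

Corrected query:
SELECT MAX(rating) FROM movies WHERE rating < (SELECT MAX(rating) FROM movies)

Result:
MAX(rating)
-----------
8.6        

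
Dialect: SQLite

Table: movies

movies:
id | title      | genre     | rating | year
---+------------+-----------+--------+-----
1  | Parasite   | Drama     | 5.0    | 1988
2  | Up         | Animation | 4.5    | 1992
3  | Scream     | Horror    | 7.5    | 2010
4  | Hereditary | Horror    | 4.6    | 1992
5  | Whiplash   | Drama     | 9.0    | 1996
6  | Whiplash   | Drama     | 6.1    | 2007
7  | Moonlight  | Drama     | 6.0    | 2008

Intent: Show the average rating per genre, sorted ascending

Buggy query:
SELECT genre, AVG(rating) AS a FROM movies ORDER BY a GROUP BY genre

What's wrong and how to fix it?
Bug: ORDER BY appears before GROUP BY; SQL clause order requires GROUP BY first

Fix: Reorder: SELECT … FROM … GROUP BY … ORDER BY …

Corrected query:
SELECT genre, AVG(rating) AS a FROM movies GROUP BY genre ORDER BY a

Result:
genre     | a    
----------+------
Animation | 4.5  
Horror    | 6.05 
Drama     | 6.525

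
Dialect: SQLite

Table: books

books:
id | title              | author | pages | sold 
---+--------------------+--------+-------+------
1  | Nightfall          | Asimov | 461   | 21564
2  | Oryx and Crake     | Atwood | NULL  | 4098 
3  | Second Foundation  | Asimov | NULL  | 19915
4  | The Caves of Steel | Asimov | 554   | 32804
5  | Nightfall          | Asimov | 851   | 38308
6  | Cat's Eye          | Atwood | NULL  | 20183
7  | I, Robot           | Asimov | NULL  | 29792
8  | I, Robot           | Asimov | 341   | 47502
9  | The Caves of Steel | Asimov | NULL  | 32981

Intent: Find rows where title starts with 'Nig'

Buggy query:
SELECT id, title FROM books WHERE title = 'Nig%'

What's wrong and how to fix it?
Bug: Wildcards only work with LIKE; '=' treats '%' as a literal character

Fix: Replace '=' with LIKE so 'Nig%' is treated as a pattern

Corrected query:
SELECT id, title FROM books WHERE title LIKE 'Nig%'

Result:
id | title    
---+----------
1  | Nightfall
5  | Nightfall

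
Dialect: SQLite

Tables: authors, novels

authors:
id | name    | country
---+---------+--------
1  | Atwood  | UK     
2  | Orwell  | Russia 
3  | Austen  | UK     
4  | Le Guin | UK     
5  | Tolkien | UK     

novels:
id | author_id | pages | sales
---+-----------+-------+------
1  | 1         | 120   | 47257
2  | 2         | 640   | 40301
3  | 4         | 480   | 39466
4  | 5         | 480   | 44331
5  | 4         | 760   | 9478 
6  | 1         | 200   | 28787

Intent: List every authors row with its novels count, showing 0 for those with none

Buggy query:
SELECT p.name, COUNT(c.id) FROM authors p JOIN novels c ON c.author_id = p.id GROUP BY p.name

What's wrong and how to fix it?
Bug: An inner join excludes parents with zero children

Fix: Use LEFT JOIN so parents without children still appear (COUNT(c.id) gives 0)

Corrected query:
SELECT p.name, COUNT(c.id) FROM authors p LEFT JOIN novels c ON c.author_id = p.id GROUP BY p.name

Result:
name    | COUNT(c.id)
--------+------------
Atwood  | 2          
Austen  | 0          
Le Guin | 2          
Orwell  | 1          
Tolkien | 1          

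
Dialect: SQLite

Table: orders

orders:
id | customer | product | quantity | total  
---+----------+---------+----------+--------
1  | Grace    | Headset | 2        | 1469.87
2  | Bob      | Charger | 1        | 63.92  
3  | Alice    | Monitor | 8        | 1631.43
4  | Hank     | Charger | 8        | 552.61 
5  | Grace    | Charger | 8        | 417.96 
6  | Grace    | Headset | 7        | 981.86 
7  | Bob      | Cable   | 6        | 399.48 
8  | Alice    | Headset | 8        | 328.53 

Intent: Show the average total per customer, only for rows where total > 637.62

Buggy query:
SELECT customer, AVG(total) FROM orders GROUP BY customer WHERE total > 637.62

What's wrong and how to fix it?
Bug: WHERE cannot follow GROUP BY

Fix: Move the WHERE clause before GROUP BY

Corrected query:
SELECT customer, AVG(total) FROM orders WHERE total > 637.62 GROUP BY customer

Result:
customer | AVG(total)
---------+-----------
Alice    | 1631.43   
Grace    | 1225.865  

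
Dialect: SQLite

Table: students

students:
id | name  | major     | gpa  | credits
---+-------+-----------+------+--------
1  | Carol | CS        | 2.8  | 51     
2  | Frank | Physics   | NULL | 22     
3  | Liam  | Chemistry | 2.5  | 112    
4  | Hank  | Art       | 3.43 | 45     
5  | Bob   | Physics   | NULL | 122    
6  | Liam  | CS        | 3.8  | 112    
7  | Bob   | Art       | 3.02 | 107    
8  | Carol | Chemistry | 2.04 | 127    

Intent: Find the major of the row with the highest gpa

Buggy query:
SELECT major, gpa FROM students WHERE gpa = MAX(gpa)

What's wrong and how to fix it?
Bug: MAX(gpa) is an aggregate and cannot be used directly in WHERE

Fix: Use a subquery: WHERE gpa = (SELECT MAX(gpa) FROM students)

Corrected query:
SELECT major, gpa FROM students WHERE gpa = (SELECT MAX(gpa) FROM students)

Result:
major | gpa
------+----
CS    | 3.8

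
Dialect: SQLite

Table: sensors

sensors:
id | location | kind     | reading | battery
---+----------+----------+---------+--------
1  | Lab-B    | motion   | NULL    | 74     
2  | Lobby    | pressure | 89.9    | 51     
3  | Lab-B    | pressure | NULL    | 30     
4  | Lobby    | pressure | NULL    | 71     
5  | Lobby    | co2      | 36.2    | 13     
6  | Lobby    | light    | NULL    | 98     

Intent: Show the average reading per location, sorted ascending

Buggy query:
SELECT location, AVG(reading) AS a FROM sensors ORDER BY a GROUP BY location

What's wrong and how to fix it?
Bug: ORDER BY appears before GROUP BY; SQL clause order requires GROUP BY first

Fix: Reorder: SELECT … FROM … GROUP BY … ORDER BY …

Corrected query:
SELECT location, AVG(reading) AS a FROM sensors GROUP BY location ORDER BY a

Result:
location | a    
---------+------
Lab-B    | NULL 
Lobby    | 63.05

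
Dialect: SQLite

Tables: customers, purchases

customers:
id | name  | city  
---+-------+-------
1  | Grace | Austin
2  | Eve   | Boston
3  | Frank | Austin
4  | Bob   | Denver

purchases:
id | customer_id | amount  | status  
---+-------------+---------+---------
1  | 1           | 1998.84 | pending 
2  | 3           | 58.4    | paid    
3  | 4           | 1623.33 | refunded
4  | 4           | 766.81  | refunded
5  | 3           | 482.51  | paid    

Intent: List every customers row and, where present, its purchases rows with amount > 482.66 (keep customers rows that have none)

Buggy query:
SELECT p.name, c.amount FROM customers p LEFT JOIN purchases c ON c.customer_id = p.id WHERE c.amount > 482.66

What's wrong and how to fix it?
Bug: Filtering c.amount in WHERE discards the NULL rows produced by LEFT JOIN, turning it into an inner join

Fix: Move the right-table condition into the ON clause so unmatched parents are kept

Corrected query:
SELECT p.name, c.amount FROM customers p LEFT JOIN purchases c ON c.customer_id = p.id AND c.amount > 482.66

Result:
name  | amount 
------+--------
Grace | 1998.84
Eve   | NULL   
Frank | NULL   
Bob   | 766.81 
Bob   | 1623.33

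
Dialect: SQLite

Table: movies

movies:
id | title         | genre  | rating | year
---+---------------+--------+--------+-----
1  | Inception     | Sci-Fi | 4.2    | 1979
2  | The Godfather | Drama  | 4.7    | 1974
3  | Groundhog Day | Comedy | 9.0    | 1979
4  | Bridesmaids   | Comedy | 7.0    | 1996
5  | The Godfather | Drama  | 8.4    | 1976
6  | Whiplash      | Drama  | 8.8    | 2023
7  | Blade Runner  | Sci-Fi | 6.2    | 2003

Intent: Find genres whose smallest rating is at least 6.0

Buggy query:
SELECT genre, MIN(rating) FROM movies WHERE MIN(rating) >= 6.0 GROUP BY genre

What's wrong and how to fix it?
Bug: Aggregates like MIN are computed per group after WHERE runs

Fix: Use HAVING for the per-group MIN condition

Corrected query:
SELECT genre, MIN(rating) FROM movies GROUP BY genre HAVING MIN(rating) >= 6.0

Result:
genre  | MIN(rating)
-------+------------
Comedy | 7          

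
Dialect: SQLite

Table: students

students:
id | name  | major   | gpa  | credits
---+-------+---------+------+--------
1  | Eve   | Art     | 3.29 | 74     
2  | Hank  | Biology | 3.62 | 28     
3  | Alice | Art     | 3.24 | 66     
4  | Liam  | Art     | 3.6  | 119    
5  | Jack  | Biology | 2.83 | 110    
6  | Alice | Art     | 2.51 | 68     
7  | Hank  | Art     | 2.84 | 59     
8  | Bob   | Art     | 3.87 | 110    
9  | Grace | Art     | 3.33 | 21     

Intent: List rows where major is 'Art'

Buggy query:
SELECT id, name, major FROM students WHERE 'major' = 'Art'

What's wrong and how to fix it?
Bug: 'major' in single quotes is a string literal, not the column; the comparison is literal-vs-literal and never true

Fix: Reference the column as major without single quotes

Corrected query:
SELECT id, name, major FROM students WHERE major = 'Art'

Result:
id | name  | major
---+-------+------
1  | Eve   | Art  
3  | Alice | Art  
4  | Liam  | Art  
6  | Alice | Art  
7  | Hank  | Art  
8  | Bob   | Art  
9  | Grace | Art  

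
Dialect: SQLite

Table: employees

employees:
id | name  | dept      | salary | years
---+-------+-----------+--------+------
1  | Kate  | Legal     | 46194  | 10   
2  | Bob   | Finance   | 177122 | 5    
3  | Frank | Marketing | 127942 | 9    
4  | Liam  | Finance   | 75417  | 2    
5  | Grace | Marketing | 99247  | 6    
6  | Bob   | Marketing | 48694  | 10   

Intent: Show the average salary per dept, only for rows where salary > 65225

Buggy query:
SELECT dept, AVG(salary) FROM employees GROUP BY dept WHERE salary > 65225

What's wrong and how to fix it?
Bug: Row-level WHERE must come before GROUP BY in the clause order

Fix: Move the WHERE clause before GROUP BY

Corrected query:
SELECT dept, AVG(salary) FROM employees WHERE salary > 65225 GROUP BY dept

Result:
dept      | AVG(salary)
----------+------------
Finance   | 126269.5   
Marketing | 113594.5   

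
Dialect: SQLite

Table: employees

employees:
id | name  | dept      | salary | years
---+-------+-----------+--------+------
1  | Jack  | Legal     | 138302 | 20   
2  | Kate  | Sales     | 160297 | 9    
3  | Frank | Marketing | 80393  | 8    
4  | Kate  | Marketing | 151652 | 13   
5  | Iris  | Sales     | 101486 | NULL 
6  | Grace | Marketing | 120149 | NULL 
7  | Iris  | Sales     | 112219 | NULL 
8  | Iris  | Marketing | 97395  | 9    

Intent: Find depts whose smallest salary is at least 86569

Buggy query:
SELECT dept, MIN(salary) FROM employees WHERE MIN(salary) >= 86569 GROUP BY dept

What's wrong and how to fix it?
Bug: Aggregates like MIN are computed per group after WHERE runs

Fix: Replace WHERE with HAVING after the GROUP BY

Corrected query:
SELECT dept, MIN(salary) FROM employees GROUP BY dept HAVING MIN(salary) >= 86569

Result:
dept  | MIN(salary)
------+------------
Legal | 138302     
Sales | 101486     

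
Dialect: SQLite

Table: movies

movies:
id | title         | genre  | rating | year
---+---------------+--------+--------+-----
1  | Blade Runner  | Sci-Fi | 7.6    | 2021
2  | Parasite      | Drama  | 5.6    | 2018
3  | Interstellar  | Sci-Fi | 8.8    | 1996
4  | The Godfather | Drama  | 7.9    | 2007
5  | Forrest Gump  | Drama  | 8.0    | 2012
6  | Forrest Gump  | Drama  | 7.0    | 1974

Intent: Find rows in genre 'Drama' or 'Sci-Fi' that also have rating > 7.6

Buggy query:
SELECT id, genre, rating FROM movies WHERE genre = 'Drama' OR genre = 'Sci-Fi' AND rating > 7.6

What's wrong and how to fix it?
Bug: Without parentheses, AND is evaluated before OR, so the rating filter only applies to the 'Sci-Fi' branch

Fix: Add parentheses around the OR so the AND applies to both alternatives

Corrected query:
SELECT id, genre, rating FROM movies WHERE (genre = 'Drama' OR genre = 'Sci-Fi') AND rating > 7.6

Result:
id | genre  | rating
---+--------+-------
3  | Sci-Fi | 8.8   
4  | Drama  | 7.9   
5  | Drama  | 8     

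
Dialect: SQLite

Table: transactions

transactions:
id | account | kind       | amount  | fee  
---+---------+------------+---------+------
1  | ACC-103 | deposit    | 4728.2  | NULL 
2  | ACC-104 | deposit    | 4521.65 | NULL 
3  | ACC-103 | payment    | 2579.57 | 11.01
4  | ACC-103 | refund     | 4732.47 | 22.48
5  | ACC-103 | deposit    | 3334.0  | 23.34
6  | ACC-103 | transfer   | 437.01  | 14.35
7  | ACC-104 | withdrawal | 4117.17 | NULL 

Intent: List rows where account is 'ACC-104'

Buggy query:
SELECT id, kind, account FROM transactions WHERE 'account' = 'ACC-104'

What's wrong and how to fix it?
Bug: 'account' in single quotes is a string literal, not the column; the comparison is literal-vs-literal and never true

Fix: Remove the quotes around the column name (or use double quotes for an identifier)

Corrected query:
SELECT id, kind, account FROM transactions WHERE account = 'ACC-104'

Result:
id | kind       | account
---+------------+--------
2  | deposit    | ACC-104
7  | withdrawal | ACC-104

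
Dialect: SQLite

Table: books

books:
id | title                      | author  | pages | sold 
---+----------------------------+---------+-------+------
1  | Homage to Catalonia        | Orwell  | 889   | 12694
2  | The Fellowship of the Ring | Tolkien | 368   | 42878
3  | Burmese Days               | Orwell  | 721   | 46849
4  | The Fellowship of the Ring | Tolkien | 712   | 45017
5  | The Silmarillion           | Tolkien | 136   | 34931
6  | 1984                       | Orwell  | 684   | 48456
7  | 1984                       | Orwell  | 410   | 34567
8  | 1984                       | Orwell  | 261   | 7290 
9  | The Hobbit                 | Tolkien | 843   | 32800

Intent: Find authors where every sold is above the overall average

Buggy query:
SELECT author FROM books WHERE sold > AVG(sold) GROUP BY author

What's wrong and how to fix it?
Bug: AVG() is an aggregate; it can't sit directly in WHERE

Fix: Compute the overall average in a scalar subquery and compare each group's MIN against it in HAVING

Corrected query:
SELECT author FROM books GROUP BY author HAVING MIN(sold) > (SELECT AVG(sold) FROM books)

Result:
(no rows)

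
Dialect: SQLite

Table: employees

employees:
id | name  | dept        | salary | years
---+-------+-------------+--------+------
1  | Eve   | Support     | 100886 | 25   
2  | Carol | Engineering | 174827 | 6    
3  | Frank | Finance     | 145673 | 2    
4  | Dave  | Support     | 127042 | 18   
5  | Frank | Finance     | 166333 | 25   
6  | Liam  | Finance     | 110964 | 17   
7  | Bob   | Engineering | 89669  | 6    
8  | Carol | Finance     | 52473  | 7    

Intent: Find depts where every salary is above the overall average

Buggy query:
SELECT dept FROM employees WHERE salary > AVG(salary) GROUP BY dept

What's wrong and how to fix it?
Bug: WHERE evaluates per row before aggregation, so AVG() is unavailable

Fix: Use a subquery for AVG and a HAVING MIN(...) filter so the condition holds for every row in the group

Corrected query:
SELECT dept FROM employees GROUP BY dept HAVING MIN(salary) > (SELECT AVG(salary) FROM employees)

Result:
(no rows)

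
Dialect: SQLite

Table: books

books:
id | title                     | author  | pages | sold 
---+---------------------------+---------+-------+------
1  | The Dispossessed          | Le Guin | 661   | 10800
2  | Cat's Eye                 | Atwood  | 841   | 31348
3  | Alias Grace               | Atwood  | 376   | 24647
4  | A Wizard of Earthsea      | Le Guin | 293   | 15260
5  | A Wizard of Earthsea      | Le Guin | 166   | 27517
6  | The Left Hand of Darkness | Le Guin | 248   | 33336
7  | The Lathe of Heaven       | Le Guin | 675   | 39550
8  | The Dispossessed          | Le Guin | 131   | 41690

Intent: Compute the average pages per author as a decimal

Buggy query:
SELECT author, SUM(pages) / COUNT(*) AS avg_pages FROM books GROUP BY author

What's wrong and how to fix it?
Bug: Both operands are integers, so '/' performs integer division and truncates

Fix: Multiply by 1.0 (or CAST to REAL) to force floating-point division

Corrected query:
SELECT author, SUM(pages) * 1.0 / COUNT(*) AS avg_pages FROM books GROUP BY author

Result:
author  | avg_pages 
--------+-----------
Atwood  | 608.5     
Le Guin | 362.333333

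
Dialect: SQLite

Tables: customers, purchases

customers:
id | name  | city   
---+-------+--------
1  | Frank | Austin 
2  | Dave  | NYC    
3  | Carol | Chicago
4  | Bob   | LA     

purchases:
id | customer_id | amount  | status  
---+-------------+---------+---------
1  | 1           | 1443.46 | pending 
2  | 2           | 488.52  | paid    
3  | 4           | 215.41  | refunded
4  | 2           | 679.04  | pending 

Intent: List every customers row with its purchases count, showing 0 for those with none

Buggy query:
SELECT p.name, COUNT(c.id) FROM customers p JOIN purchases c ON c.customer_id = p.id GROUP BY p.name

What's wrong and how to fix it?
Bug: INNER JOIN drops customers rows that have no matching purchases rows

Fix: Switch to LEFT JOIN to retain unmatched parent rows

Corrected query:
SELECT p.name, COUNT(c.id) FROM customers p LEFT JOIN purchases c ON c.customer_id = p.id GROUP BY p.name

Result:
name  | COUNT(c.id)
------+------------
Bob   | 1          
Carol | 0          
Dave  | 2          
Frank | 1          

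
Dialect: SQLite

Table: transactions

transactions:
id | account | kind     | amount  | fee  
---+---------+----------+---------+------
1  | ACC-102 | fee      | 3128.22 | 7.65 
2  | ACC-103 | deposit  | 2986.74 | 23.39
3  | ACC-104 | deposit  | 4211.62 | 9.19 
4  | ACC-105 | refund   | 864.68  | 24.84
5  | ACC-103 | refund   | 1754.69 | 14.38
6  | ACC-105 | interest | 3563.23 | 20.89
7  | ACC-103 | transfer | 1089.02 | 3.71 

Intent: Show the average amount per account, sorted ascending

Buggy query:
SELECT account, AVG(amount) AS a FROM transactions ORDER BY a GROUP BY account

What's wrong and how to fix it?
Bug: GROUP BY must precede ORDER BY

Fix: Move ORDER BY to the end, after GROUP BY

Corrected query:
SELECT account, AVG(amount) AS a FROM transactions GROUP BY account ORDER BY a

Result:
account | a          
--------+------------
ACC-103 | 1943.483333
ACC-105 | 2213.955   
ACC-102 | 3128.22    
ACC-104 | 4211.62    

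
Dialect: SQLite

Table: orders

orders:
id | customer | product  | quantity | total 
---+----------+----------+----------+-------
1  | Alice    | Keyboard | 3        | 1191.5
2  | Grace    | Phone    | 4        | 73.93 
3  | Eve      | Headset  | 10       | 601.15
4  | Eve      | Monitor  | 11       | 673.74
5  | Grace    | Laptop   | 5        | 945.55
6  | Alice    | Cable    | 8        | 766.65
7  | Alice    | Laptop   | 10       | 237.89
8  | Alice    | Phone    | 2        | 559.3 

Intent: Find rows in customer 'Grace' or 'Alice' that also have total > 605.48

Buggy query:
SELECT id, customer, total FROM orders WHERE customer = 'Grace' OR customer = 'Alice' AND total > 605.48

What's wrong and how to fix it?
Bug: Without parentheses, AND is evaluated before OR, so the total filter only applies to the 'Alice' branch

Fix: Add parentheses around the OR so the AND applies to both alternatives

Corrected query:
SELECT id, customer, total FROM orders WHERE (customer = 'Grace' OR customer = 'Alice') AND total > 605.48

Result:
id | customer | total 
---+----------+-------
1  | Alice    | 1191.5
5  | Grace    | 945.55
6  | Alice    | 766.65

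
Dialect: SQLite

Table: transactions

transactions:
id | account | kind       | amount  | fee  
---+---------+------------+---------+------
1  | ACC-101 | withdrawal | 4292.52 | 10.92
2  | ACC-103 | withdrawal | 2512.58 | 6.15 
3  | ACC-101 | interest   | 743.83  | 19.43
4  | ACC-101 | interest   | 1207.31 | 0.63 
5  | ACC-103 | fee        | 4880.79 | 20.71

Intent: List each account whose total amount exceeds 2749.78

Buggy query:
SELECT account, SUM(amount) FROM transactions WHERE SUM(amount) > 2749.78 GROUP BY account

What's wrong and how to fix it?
Bug: SUM(amount) is an aggregate, but WHERE filters rows before aggregation

Fix: Use HAVING (which filters groups after aggregation) instead of WHERE

Corrected query:
SELECT account, SUM(amount) FROM transactions GROUP BY account HAVING SUM(amount) > 2749.78

Result:
account | SUM(amount)
--------+------------
ACC-101 | 6243.66    
ACC-103 | 7393.37    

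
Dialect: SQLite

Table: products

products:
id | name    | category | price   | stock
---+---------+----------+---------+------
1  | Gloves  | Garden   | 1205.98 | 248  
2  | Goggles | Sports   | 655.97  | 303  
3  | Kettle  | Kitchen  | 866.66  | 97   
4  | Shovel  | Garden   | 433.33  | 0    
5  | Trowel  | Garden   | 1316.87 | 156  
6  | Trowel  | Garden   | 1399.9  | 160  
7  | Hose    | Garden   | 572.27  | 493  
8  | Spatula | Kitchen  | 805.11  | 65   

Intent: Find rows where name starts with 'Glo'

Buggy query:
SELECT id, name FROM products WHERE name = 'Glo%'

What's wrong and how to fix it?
Bug: Wildcards only work with LIKE; '=' treats '%' as a literal character

Fix: Use LIKE for wildcard pattern matching

Corrected query:
SELECT id, name FROM products WHERE name LIKE 'Glo%'

Result:
id | name  
---+-------
1  | Gloves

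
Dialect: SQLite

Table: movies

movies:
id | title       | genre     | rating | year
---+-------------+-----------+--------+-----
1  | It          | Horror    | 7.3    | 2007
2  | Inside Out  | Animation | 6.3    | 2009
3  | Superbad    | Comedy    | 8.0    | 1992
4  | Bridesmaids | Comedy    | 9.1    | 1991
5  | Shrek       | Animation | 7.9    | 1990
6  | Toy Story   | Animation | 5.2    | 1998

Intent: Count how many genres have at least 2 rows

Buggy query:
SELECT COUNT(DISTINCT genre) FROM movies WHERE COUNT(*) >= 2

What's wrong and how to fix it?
Bug: WHERE filters individual rows, not groups, so a group-level COUNT is invalid there

Fix: Group first with HAVING COUNT(*) >= 2, then COUNT the resulting groups

Corrected query:
SELECT COUNT(*) FROM (SELECT genre FROM movies GROUP BY genre HAVING COUNT(*) >= 2)

Result:
COUNT(*)
--------
2       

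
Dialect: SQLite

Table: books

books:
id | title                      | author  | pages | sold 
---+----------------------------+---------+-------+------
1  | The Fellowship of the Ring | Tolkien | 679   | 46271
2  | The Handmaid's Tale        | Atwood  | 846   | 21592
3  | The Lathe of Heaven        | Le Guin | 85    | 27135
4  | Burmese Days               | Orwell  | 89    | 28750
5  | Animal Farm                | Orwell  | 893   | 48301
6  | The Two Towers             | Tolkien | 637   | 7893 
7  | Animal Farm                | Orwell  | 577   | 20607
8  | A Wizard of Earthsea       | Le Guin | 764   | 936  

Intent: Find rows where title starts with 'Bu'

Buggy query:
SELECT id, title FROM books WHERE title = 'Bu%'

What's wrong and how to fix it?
Bug: '=' compares the literal string including the % character; pattern matching needs LIKE

Fix: Use LIKE for wildcard pattern matching

Corrected query:
SELECT id, title FROM books WHERE title LIKE 'Bu%'

Result:
id | title       
---+-------------
4  | Burmese Days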